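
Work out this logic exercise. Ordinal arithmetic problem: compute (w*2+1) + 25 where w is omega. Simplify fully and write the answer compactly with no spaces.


Compute (w*2+1) + 25.
Ordinal + is associative but NOT commutative; for finite n>0, n + w = w but w + n stays w+n.
By associativity: (w*2+1) + 25 = w*2 + (1+25) = w*2+26.
Result = w*2+26

w*2+26


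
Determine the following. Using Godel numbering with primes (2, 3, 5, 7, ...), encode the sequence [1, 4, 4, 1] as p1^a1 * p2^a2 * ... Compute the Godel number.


Encode each element as an exponent of the corresponding prime:
  2^1 = 2
  3^4 = 81
  5^4 = 625
  7^1 = 7
Product = 2 * 81 * 625 * 7 = 708750

708750


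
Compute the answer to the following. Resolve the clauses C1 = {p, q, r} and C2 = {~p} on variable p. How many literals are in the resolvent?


Remove p from C1 and ~p from C2.
C1 remainder: {q, r}
C2 remainder: {}
Union (resolvent): {q, r}
Resolvent has 2 literal(s).

2


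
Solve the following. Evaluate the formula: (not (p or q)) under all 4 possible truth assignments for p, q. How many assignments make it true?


Check all 4 assignments:
p=0, q=0: 1
p=0, q=1: 0
p=1, q=0: 0
p=1, q=1: 0
Count of True = 1

1


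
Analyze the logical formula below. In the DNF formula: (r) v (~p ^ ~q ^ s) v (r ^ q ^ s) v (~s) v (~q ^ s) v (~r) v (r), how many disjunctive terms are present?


A DNF formula is a disjunction of terms (conjunctions).
Terms are separated by v.
Counting the disjuncts: 7 terms.

7


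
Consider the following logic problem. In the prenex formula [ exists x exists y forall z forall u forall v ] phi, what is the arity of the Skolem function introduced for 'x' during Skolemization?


Quantifier prefix: exists x exists y forall z forall u forall v
'x' is existentially quantified at position 1.
No universal quantifiers precede it.
Skolem function arity = 0 (a Skolem constant)

0


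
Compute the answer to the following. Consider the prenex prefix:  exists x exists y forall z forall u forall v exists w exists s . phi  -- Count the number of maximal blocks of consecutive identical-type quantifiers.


Quantifier-type sequence: E E A A A E E  (A=forall, E=exists)
Group into maximal same-type runs:
  Ex2 | Ax3 | Ex2
Number of blocks = 3

3


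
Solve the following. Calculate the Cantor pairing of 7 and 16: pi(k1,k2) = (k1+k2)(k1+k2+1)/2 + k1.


k1 + k2 = 23
(k1+k2)(k1+k2+1)/2 = 23 * 24 / 2 = 276
pi = 276 + 7 = 283

283


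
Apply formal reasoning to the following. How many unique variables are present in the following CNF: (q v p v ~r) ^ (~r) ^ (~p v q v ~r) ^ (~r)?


Identify each variable that appears in the formula.
Variables found: p, q, r
Count = 3

3


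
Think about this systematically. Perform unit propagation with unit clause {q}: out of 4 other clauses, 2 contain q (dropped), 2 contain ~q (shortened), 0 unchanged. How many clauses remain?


Satisfied (removed): 2
Shortened (remain): 2
Unchanged (remain): 0
Remaining = 2 + 0 = 2

2


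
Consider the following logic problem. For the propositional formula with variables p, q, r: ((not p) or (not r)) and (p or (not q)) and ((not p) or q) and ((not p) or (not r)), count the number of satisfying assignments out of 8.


Evaluate all 8 assignments for p, q, r:
p=0, q=0, r=0: 1
p=0, q=0, r=1: 1
p=0, q=1, r=0: 0
p=0, q=1, r=1: 0
p=1, q=0, r=0: 0
p=1, q=0, r=1: 0
p=1, q=1, r=0: 1
p=1, q=1, r=1: 0
Satisfying count = 3

3


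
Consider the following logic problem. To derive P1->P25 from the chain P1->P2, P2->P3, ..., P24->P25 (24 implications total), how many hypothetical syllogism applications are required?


With 24 implications in a chain connecting 25 propositions:
P1->P2, P2->P3, ..., P24->P25
Steps needed = (number of implications) - 1 = 24 - 1 = 23

23


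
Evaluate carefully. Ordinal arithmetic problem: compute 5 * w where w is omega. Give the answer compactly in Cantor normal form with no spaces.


Compute 5 * w.
Ordinal * is associative and left-distributive over +, but NOT commutative; for finite n>1, n*w = w but w*n stays w*n.
For finite n>0, n * w = sup{n*k : k<w} = w. So 5 * w = w.
Result = w

w


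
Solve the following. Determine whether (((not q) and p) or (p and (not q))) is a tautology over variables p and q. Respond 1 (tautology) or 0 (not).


Check all 4 assignments:
p=0, q=0: 0
p=0, q=1: 0
p=1, q=0: 1
p=1, q=1: 0
Satisfying count = 1/4.
Tautology iff count = 4: no.

0


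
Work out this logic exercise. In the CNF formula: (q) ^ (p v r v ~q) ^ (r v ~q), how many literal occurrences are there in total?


Counting literals in each clause:
Clause 1: 1 literal(s)
Clause 2: 3 literal(s)
Clause 3: 2 literal(s)
Total = 6

6


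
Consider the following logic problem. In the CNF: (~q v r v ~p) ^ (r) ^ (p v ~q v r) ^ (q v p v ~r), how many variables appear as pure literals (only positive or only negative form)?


Check each variable for pure literal status:
p: mixed (not pure)
q: mixed (not pure)
r: mixed (not pure)
Pure literal count = 0

0


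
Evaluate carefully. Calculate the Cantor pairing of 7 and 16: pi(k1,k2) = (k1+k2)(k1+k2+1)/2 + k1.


k1 + k2 = 23
(k1+k2)(k1+k2+1)/2 = 23 * 24 / 2 = 276
pi = 276 + 7 = 283

283


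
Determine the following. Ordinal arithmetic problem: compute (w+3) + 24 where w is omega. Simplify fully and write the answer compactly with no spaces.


Compute (w+3) + 24.
Ordinal + is associative but NOT commutative; for finite n>0, n + w = w but w + n stays w+n.
By associativity: (w+3) + 24 = w + (3+24) = w+27.
Result = w+27

w+27


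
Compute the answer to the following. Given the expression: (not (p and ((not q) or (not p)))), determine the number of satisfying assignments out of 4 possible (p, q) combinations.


Check all 4 assignments:
p=0, q=0: 1
p=0, q=1: 1
p=1, q=0: 0
p=1, q=1: 1
Count of True = 3

3


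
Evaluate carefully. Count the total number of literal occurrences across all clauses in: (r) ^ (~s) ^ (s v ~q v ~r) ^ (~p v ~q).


Counting literals in each clause:
Clause 1: 1 literal(s)
Clause 2: 1 literal(s)
Clause 3: 3 literal(s)
Clause 4: 2 literal(s)
Total = 7

7


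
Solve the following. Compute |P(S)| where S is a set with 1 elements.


The power set of a set with n elements has 2^n elements.
|P(S)| = 2^1 = 2

2


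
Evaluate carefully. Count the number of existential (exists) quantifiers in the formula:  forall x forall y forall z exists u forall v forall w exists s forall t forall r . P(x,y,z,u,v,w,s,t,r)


Quantifier prefix: forall x forall y forall z exists u forall v forall w exists s forall t forall r
Mark each quantifier type:
  U U U E U U E U U
Universal count = 7, Existential count = 2
Asked for existential (exists) quantifiers: 2

2


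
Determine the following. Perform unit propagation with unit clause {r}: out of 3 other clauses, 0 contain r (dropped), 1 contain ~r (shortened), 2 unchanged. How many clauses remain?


Satisfied (removed): 0
Shortened (remain): 1
Unchanged (remain): 2
Remaining = 1 + 2 = 3

3


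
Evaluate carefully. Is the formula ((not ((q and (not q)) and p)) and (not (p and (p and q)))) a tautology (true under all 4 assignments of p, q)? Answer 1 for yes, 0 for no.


Check all 4 assignments:
p=0, q=0: 1
p=0, q=1: 1
p=1, q=0: 1
p=1, q=1: 0
Satisfying count = 3/4.
Tautology iff count = 4: no.

0


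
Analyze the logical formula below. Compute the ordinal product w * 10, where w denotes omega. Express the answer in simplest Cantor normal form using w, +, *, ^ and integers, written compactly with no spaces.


Compute w * 10.
Ordinal * is associative and left-distributive over +, but NOT commutative; for finite n>1, n*w = w but w*n stays w*n.
w * 10 means 10 copies of w concatenated: w*10.
Result = w*10

w*10


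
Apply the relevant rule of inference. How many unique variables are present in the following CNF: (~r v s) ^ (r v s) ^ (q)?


Identify each variable that appears in the formula.
Variables found: q, r, s
Count = 3

3


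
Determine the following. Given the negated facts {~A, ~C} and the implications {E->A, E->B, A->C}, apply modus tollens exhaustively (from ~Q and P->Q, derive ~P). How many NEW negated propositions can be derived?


Initial negated facts: {~A, ~C}
Apply modus tollens to closure:
  ~A and E->A  =>  ~E
Final negated: {~A, ~C, ~E}
New negations: {~E}
Count = 1

1


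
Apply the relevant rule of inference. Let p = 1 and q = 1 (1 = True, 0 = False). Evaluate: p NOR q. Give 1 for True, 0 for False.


p = 1, q = 1
Operation: p NOR q
Evaluate: 1 NOR 1 = 0

0


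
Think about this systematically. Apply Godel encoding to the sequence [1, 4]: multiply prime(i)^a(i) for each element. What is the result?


Encode each element as an exponent of the corresponding prime:
  2^1 = 2
  3^4 = 81
Product = 2 * 81 = 162

162


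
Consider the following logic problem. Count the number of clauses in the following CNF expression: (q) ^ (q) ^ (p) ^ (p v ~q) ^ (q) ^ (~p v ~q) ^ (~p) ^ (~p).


A CNF formula is a conjunction of clauses.
Clauses are separated by ^.
Counting the conjuncts: 8 clauses.

8


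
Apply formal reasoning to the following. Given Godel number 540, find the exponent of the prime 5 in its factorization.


Factorize 540 by dividing by 5 repeatedly.
Division steps: 5 divides 540 exactly 1 time(s).
Exponent of 5 = 1

1


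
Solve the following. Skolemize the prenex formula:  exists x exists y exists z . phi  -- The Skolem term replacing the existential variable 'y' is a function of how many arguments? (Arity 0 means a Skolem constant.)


Quantifier prefix: exists x exists y exists z
'y' is existentially quantified at position 2.
No universal quantifiers precede it.
Skolem function arity = 0 (a Skolem constant)

0


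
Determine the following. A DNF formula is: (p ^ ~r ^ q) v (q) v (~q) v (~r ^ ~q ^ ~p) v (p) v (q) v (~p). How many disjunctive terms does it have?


A DNF formula is a disjunction of terms (conjunctions).
Terms are separated by v.
Counting the disjuncts: 7 terms.

7


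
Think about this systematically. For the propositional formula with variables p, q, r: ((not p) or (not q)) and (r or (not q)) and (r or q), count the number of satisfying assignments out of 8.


Evaluate all 8 assignments for p, q, r:
p=0, q=0, r=0: 0
p=0, q=0, r=1: 1
p=0, q=1, r=0: 0
p=0, q=1, r=1: 1
p=1, q=0, r=0: 0
p=1, q=0, r=1: 1
p=1, q=1, r=0: 0
p=1, q=1, r=1: 0
Satisfying count = 3

3


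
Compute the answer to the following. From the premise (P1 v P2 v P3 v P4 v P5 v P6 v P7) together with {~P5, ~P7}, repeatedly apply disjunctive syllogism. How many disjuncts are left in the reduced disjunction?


Original disjuncts (7): P1, P2, P3, P4, P5, P6, P7
Negated (eliminate): ~P5, ~P7
Remaining disjuncts: P1, P2, P3, P4, P6
Count = 7 - 2 = 5

5


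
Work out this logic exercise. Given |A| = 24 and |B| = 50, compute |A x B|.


The Cartesian product A x B contains all ordered pairs (a, b).
|A x B| = |A| * |B| = 24 * 50 = 1200

1200


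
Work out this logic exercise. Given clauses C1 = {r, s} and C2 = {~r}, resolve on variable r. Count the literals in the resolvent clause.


Remove r from C1 and ~r from C2.
C1 remainder: {s}
C2 remainder: {}
Union (resolvent): {s}
Resolvent has 1 literal(s).

1


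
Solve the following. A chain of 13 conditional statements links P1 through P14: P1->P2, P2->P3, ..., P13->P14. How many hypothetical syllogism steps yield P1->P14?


With 13 implications in a chain connecting 14 propositions:
P1->P2, P2->P3, ..., P13->P14
Steps needed = (number of implications) - 1 = 13 - 1 = 12

12


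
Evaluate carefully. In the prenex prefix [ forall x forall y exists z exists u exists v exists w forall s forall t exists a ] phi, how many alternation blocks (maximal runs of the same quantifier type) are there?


Quantifier-type sequence: A A E E E E A A E  (A=forall, E=exists)
Group into maximal same-type runs:
  Ax2 | Ex4 | Ax2 | Ex1
Number of blocks = 4

4


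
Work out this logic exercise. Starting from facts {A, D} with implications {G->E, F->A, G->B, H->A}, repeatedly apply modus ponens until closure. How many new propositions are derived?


Initial facts: {A, D}
Apply modus ponens to closure:
  (no implication fires)
Final known: {A, D}
New propositions: {(none)}
Count = 0

0


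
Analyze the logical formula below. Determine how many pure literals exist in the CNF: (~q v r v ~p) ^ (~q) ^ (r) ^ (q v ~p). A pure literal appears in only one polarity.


Check each variable for pure literal status:
p: pure negative
q: mixed (not pure)
r: pure positive
Pure literal count = 2

2


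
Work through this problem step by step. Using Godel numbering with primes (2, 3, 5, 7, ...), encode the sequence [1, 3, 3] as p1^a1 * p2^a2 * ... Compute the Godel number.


Encode each element as an exponent of the corresponding prime:
  2^1 = 2
  3^3 = 27
  5^3 = 125
Product = 2 * 27 * 125 = 6750

6750


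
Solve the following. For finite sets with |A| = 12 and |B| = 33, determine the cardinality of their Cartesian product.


The Cartesian product A x B contains all ordered pairs (a, b).
|A x B| = |A| * |B| = 12 * 33 = 396

396


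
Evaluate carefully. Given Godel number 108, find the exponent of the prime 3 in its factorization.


Factorize 108 by dividing by 3 repeatedly.
Division steps: 3 divides 108 exactly 3 time(s).
Exponent of 3 = 3

3


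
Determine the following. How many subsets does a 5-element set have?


The power set of a set with n elements has 2^n elements.
|P(S)| = 2^5 = 32

32


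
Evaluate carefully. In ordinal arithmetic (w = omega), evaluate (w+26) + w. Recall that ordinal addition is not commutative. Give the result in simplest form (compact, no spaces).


Compute (w+26) + w.
Ordinal + is associative but NOT commutative; for finite n>0, n + w = w but w + n stays w+n.
(w+26) + w = w + (26+w) = w + w = w*2 (the finite tail 26 is absorbed by the right w).
Result = w*2

w*2


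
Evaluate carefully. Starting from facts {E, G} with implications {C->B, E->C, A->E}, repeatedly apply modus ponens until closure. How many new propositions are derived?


Initial facts: {E, G}
Apply modus ponens to closure:
  E and E->C  =>  C
  C and C->B  =>  B
Final known: {B, C, E, G}
New propositions: {B, C}
Count = 2

2


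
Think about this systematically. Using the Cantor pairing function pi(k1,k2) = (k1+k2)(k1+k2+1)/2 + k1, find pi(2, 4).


k1 + k2 = 6
(k1+k2)(k1+k2+1)/2 = 6 * 7 / 2 = 21
pi = 21 + 2 = 23

23


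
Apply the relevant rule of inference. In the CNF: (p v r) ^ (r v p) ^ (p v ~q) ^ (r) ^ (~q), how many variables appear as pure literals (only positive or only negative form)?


Check each variable for pure literal status:
p: pure positive
q: pure negative
r: pure positive
Pure literal count = 3

3


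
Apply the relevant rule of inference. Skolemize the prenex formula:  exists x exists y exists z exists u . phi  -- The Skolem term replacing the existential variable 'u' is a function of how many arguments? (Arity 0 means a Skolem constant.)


Quantifier prefix: exists x exists y exists z exists u
'u' is existentially quantified at position 4.
No universal quantifiers precede it.
Skolem function arity = 0 (a Skolem constant)

0


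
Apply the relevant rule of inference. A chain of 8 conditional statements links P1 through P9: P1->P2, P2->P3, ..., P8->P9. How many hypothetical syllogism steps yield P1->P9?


With 8 implications in a chain connecting 9 propositions:
P1->P2, P2->P3, ..., P8->P9
Steps needed = (number of implications) - 1 = 8 - 1 = 7

7


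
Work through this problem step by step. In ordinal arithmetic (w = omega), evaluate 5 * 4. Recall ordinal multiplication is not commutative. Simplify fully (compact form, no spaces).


Compute 5 * 4.
Ordinal * is associative and left-distributive over +, but NOT commutative; for finite n>1, n*w = w but w*n stays w*n.
Both finite; ordinal * agrees with natural *: 5 * 4 = 20.
Result = 20

20


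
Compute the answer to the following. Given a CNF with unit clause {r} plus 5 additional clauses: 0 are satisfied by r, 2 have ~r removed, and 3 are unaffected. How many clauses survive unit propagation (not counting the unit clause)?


Satisfied (removed): 0
Shortened (remain): 2
Unchanged (remain): 3
Remaining = 2 + 3 = 5

5


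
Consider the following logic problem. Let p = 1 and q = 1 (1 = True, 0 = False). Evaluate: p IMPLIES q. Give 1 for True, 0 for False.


p = 1, q = 1
Operation: p IMPLIES q
Evaluate: 1 IMPLIES 1 = 1

1


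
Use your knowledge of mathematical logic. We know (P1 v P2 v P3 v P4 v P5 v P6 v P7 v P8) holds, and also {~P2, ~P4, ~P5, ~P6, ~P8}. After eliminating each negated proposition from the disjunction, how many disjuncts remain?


Original disjuncts (8): P1, P2, P3, P4, P5, P6, P7, P8
Negated (eliminate): ~P2, ~P4, ~P5, ~P6, ~P8
Remaining disjuncts: P1, P3, P7
Count = 8 - 5 = 3

3


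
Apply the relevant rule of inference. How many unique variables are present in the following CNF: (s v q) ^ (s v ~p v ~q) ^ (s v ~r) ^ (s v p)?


Identify each variable that appears in the formula.
Variables found: p, q, r, s
Count = 4

4


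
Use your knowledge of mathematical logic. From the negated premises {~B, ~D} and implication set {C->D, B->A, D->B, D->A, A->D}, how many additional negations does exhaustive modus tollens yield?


Initial negated facts: {~B, ~D}
Apply modus tollens to closure:
  ~D and C->D  =>  ~C
  ~D and A->D  =>  ~A
Final negated: {~A, ~B, ~C, ~D}
New negations: {~A, ~C}
Count = 2

2


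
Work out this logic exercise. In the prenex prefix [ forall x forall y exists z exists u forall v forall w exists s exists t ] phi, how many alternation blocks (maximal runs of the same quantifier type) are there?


Quantifier-type sequence: A A E E A A E E  (A=forall, E=exists)
Group into maximal same-type runs:
  Ax2 | Ex2 | Ax2 | Ex2
Number of blocks = 4

4


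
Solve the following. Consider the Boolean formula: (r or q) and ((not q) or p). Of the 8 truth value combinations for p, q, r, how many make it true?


Evaluate all 8 assignments for p, q, r:
p=0, q=0, r=0: 0
p=0, q=0, r=1: 1
p=0, q=1, r=0: 0
p=0, q=1, r=1: 0
p=1, q=0, r=0: 0
p=1, q=0, r=1: 1
p=1, q=1, r=0: 1
p=1, q=1, r=1: 1
Satisfying count = 4

4


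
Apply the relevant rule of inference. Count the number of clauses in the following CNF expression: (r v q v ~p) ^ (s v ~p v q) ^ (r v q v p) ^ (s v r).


A CNF formula is a conjunction of clauses.
Clauses are separated by ^.
Counting the conjuncts: 4 clauses.

4


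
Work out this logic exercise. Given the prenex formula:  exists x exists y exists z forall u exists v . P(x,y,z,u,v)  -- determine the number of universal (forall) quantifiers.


Quantifier prefix: exists x exists y exists z forall u exists v
Mark each quantifier type:
  E E E U E
Universal count = 1, Existential count = 4
Asked for universal (forall) quantifiers: 1

1


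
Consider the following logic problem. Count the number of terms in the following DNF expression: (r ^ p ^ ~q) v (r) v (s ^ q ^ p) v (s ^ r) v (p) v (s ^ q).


A DNF formula is a disjunction of terms (conjunctions).
Terms are separated by v.
Counting the disjuncts: 6 terms.

6


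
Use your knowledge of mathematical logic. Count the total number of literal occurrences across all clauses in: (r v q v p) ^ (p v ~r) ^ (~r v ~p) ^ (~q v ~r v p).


Counting literals in each clause:
Clause 1: 3 literal(s)
Clause 2: 2 literal(s)
Clause 3: 2 literal(s)
Clause 4: 3 literal(s)
Total = 10

10


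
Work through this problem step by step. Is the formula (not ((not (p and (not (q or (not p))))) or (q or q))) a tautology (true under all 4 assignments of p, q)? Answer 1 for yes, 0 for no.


Check all 4 assignments:
p=0, q=0: 0
p=0, q=1: 0
p=1, q=0: 1
p=1, q=1: 0
Satisfying count = 1/4.
Tautology iff count = 4: no.

0


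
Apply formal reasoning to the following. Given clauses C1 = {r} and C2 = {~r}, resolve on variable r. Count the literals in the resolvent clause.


Remove r from C1 and ~r from C2.
C1 remainder: {}
C2 remainder: {}
Union (resolvent): {} (empty clause)
Resolvent has 0 literal(s).

0


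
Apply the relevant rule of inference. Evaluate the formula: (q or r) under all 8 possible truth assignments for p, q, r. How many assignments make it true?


Check all 8 assignments:
p=0, q=0, r=0: 0
p=0, q=0, r=1: 1
p=0, q=1, r=0: 1
p=0, q=1, r=1: 1
p=1, q=0, r=0: 0
p=1, q=0, r=1: 1
p=1, q=1, r=0: 1
p=1, q=1, r=1: 1
Count of True = 6

6


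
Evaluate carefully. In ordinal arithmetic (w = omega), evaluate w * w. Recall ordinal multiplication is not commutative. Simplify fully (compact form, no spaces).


Compute w * w.
Ordinal * is associative and left-distributive over +, but NOT commutative; for finite n>1, n*w = w but w*n stays w*n.
w * w = w^2 by definition.
Result = w^2

w^2


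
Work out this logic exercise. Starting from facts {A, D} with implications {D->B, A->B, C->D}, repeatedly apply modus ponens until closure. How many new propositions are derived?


Initial facts: {A, D}
Apply modus ponens to closure:
  D and D->B  =>  B
Final known: {A, B, D}
New propositions: {B}
Count = 1

1


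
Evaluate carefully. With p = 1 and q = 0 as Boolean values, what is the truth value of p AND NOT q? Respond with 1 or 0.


p = 1, q = 0
Operation: p AND NOT q
Evaluate: 1 AND NOT 0 = 1

1


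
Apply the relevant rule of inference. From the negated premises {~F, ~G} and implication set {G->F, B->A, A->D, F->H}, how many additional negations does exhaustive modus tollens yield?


Initial negated facts: {~F, ~G}
Apply modus tollens to closure:
  (no implication fires)
Final negated: {~F, ~G}
New negations: {(none)}
Count = 0

0


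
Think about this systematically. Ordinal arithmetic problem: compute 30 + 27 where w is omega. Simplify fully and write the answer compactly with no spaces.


Compute 30 + 27.
Ordinal + is associative but NOT commutative; for finite n>0, n + w = w but w + n stays w+n.
Both operands finite; ordinal + agrees with natural +: 30 + 27 = 57.
Result = 57

57


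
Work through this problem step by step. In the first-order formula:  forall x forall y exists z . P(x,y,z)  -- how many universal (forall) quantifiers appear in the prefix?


Quantifier prefix: forall x forall y exists z
Mark each quantifier type:
  U U E
Universal count = 2, Existential count = 1
Asked for universal (forall) quantifiers: 2

2


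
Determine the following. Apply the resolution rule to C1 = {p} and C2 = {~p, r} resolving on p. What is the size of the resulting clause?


Remove p from C1 and ~p from C2.
C1 remainder: {}
C2 remainder: {r}
Union (resolvent): {r}
Resolvent has 1 literal(s).

1


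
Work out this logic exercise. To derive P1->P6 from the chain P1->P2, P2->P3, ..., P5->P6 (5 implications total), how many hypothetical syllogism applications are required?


With 5 implications in a chain connecting 6 propositions:
P1->P2, P2->P3, ..., P5->P6
Steps needed = (number of implications) - 1 = 5 - 1 = 4

4


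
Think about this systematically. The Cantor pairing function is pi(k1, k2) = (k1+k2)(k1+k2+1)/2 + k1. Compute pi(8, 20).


k1 + k2 = 28
(k1+k2)(k1+k2+1)/2 = 28 * 29 / 2 = 406
pi = 406 + 8 = 414

414


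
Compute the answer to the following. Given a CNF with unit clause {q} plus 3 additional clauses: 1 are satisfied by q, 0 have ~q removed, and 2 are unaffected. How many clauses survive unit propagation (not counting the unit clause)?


Satisfied (removed): 1
Shortened (remain): 0
Unchanged (remain): 2
Remaining = 0 + 2 = 2

2


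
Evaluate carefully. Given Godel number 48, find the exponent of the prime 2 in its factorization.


Factorize 48 by dividing by 2 repeatedly.
Division steps: 2 divides 48 exactly 4 time(s).
Exponent of 2 = 4

4


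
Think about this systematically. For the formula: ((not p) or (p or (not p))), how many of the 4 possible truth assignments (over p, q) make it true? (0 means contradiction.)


Check all 4 assignments:
p=0, q=0: 1
p=0, q=1: 1
p=1, q=0: 1
p=1, q=1: 1
Count of True = 4

4


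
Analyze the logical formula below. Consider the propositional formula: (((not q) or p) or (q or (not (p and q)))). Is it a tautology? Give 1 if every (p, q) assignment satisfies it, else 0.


Check all 4 assignments:
p=0, q=0: 1
p=0, q=1: 1
p=1, q=0: 1
p=1, q=1: 1
Satisfying count = 4/4.
Tautology iff count = 4: yes.

1


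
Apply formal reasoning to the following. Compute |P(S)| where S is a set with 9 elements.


The power set of a set with n elements has 2^n elements.
|P(S)| = 2^9 = 512

512


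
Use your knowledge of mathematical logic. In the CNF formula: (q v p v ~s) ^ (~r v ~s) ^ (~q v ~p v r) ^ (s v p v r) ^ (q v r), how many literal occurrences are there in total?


Counting literals in each clause:
Clause 1: 3 literal(s)
Clause 2: 2 literal(s)
Clause 3: 3 literal(s)
Clause 4: 3 literal(s)
Clause 5: 2 literal(s)
Total = 13

13


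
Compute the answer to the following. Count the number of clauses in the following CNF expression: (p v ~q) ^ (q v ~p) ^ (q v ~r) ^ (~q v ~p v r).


A CNF formula is a conjunction of clauses.
Clauses are separated by ^.
Counting the conjuncts: 4 clauses.

4


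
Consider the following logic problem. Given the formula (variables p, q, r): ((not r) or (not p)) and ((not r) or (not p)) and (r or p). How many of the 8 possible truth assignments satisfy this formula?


Evaluate all 8 assignments for p, q, r:
p=0, q=0, r=0: 0
p=0, q=0, r=1: 1
p=0, q=1, r=0: 0
p=0, q=1, r=1: 1
p=1, q=0, r=0: 1
p=1, q=0, r=1: 0
p=1, q=1, r=0: 1
p=1, q=1, r=1: 0
Satisfying count = 4

4


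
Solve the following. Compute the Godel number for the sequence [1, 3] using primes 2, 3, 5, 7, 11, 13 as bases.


Encode each element as an exponent of the corresponding prime:
  2^1 = 2
  3^3 = 27
Product = 2 * 27 = 54

54


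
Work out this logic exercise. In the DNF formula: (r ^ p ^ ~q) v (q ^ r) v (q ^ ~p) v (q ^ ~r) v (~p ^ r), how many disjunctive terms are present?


A DNF formula is a disjunction of terms (conjunctions).
Terms are separated by v.
Counting the disjuncts: 5 terms.

5


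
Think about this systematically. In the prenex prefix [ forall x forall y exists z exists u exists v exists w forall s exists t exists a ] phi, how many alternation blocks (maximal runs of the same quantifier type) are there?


Quantifier-type sequence: A A E E E E A E E  (A=forall, E=exists)
Group into maximal same-type runs:
  Ax2 | Ex4 | Ax1 | Ex2
Number of blocks = 4

4


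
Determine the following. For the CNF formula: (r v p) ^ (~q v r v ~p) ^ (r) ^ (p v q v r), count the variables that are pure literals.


Check each variable for pure literal status:
p: mixed (not pure)
q: mixed (not pure)
r: pure positive
Pure literal count = 1

1


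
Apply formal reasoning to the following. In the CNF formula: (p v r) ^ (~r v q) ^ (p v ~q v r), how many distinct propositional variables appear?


Identify each variable that appears in the formula.
Variables found: p, q, r
Count = 3

3


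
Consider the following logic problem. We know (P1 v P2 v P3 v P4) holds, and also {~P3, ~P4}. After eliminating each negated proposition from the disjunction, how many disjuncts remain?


Original disjuncts (4): P1, P2, P3, P4
Negated (eliminate): ~P3, ~P4
Remaining disjuncts: P1, P2
Count = 4 - 2 = 2

2


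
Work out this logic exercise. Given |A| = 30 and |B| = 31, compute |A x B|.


The Cartesian product A x B contains all ordered pairs (a, b).
|A x B| = |A| * |B| = 30 * 31 = 930

930


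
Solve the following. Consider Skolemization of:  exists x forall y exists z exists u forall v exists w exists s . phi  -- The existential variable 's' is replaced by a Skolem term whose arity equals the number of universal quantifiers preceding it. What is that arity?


Quantifier prefix: exists x forall y exists z exists u forall v exists w exists s
's' is existentially quantified at position 7.
Universal variables preceding it: y, v
Skolem function arity = 2

2


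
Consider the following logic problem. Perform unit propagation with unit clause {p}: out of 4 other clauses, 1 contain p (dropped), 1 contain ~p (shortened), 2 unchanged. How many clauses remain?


Satisfied (removed): 1
Shortened (remain): 1
Unchanged (remain): 2
Remaining = 1 + 2 = 3

3


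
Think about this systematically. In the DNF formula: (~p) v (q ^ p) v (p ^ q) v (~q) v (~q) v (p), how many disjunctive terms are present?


A DNF formula is a disjunction of terms (conjunctions).
Terms are separated by v.
Counting the disjuncts: 6 terms.

6


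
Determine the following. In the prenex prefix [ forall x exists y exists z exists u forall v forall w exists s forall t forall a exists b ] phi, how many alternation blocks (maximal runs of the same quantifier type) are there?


Quantifier-type sequence: A E E E A A E A A E  (A=forall, E=exists)
Group into maximal same-type runs:
  Ax1 | Ex3 | Ax2 | Ex1 | Ax2 | Ex1
Number of blocks = 6

6


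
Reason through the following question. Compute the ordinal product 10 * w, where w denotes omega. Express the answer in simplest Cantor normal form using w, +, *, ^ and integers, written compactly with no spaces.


Compute 10 * w.
Ordinal * is associative and left-distributive over +, but NOT commutative; for finite n>1, n*w = w but w*n stays w*n.
For finite n>0, n * w = sup{n*k : k<w} = w. So 10 * w = w.
Result = w

w


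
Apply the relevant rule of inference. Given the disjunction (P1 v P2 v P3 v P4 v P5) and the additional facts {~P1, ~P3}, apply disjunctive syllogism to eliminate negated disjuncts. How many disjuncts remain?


Original disjuncts (5): P1, P2, P3, P4, P5
Negated (eliminate): ~P1, ~P3
Remaining disjuncts: P2, P4, P5
Count = 5 - 2 = 3

3


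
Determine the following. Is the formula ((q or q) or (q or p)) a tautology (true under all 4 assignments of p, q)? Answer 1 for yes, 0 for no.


Check all 4 assignments:
p=0, q=0: 0
p=0, q=1: 1
p=1, q=0: 1
p=1, q=1: 1
Satisfying count = 3/4.
Tautology iff count = 4: no.

0


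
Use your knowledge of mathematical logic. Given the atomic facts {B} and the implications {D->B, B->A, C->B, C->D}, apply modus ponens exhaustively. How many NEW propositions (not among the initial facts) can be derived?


Initial facts: {B}
Apply modus ponens to closure:
  B and B->A  =>  A
Final known: {A, B}
New propositions: {A}
Count = 1

1


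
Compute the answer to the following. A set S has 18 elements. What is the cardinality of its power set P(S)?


The power set of a set with n elements has 2^n elements.
|P(S)| = 2^18 = 262144

262144


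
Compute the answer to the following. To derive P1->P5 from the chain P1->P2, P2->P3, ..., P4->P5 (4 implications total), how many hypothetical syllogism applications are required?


With 4 implications in a chain connecting 5 propositions:
P1->P2, P2->P3, ..., P4->P5
Steps needed = (number of implications) - 1 = 4 - 1 = 3

3


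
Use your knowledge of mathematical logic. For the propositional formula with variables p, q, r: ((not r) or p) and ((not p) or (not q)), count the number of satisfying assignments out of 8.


Evaluate all 8 assignments for p, q, r:
p=0, q=0, r=0: 1
p=0, q=0, r=1: 0
p=0, q=1, r=0: 1
p=0, q=1, r=1: 0
p=1, q=0, r=0: 1
p=1, q=0, r=1: 1
p=1, q=1, r=0: 0
p=1, q=1, r=1: 0
Satisfying count = 4

4


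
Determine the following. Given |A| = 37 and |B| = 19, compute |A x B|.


The Cartesian product A x B contains all ordered pairs (a, b).
|A x B| = |A| * |B| = 37 * 19 = 703

703


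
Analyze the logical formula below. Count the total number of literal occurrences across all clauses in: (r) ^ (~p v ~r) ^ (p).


Counting literals in each clause:
Clause 1: 1 literal(s)
Clause 2: 2 literal(s)
Clause 3: 1 literal(s)
Total = 4

4


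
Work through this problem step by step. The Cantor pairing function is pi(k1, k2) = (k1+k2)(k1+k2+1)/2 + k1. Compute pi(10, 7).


k1 + k2 = 17
(k1+k2)(k1+k2+1)/2 = 17 * 18 / 2 = 153
pi = 153 + 10 = 163

163


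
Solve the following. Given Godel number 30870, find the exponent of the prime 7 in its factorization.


Factorize 30870 by dividing by 7 repeatedly.
Division steps: 7 divides 30870 exactly 3 time(s).
Exponent of 7 = 3

3


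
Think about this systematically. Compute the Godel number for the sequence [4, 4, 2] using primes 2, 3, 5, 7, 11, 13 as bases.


Encode each element as an exponent of the corresponding prime:
  2^4 = 16
  3^4 = 81
  5^2 = 25
Product = 16 * 81 * 25 = 32400

32400


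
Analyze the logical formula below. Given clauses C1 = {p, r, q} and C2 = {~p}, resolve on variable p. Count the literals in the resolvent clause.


Remove p from C1 and ~p from C2.
C1 remainder: {r, q}
C2 remainder: {}
Union (resolvent): {q, r}
Resolvent has 2 literal(s).

2


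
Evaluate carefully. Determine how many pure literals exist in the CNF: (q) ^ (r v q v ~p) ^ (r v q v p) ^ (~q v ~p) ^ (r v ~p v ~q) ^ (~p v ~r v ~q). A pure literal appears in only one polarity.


Check each variable for pure literal status:
p: mixed (not pure)
q: mixed (not pure)
r: mixed (not pure)
Pure literal count = 0

0


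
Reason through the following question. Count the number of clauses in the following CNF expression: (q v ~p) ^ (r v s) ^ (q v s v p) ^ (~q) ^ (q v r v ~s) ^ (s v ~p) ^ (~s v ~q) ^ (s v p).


A CNF formula is a conjunction of clauses.
Clauses are separated by ^.
Counting the conjuncts: 8 clauses.

8


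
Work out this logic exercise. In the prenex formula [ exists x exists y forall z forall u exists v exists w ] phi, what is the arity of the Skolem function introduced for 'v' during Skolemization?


Quantifier prefix: exists x exists y forall z forall u exists v exists w
'v' is existentially quantified at position 5.
Universal variables preceding it: z, u
Skolem function arity = 2

2


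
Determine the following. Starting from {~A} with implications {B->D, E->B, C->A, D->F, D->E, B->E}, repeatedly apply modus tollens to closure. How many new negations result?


Initial negated facts: {~A}
Apply modus tollens to closure:
  ~A and C->A  =>  ~C
Final negated: {~A, ~C}
New negations: {~C}
Count = 1

1


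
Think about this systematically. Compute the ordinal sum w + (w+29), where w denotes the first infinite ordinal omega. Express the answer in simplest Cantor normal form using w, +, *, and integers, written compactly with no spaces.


Compute w + (w+29).
Ordinal + is associative but NOT commutative; for finite n>0, n + w = w but w + n stays w+n.
w + (w+29) = (w+w) + 29 = w*2+29.
Result = w*2+29

w*2+29


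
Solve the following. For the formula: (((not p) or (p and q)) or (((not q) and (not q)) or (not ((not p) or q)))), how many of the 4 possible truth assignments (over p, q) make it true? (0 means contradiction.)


Check all 4 assignments:
p=0, q=0: 1
p=0, q=1: 1
p=1, q=0: 1
p=1, q=1: 1
Count of True = 4

4


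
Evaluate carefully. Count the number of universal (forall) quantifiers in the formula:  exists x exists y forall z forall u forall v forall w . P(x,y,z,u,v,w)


Quantifier prefix: exists x exists y forall z forall u forall v forall w
Mark each quantifier type:
  E E U U U U
Universal count = 4, Existential count = 2
Asked for universal (forall) quantifiers: 4

4


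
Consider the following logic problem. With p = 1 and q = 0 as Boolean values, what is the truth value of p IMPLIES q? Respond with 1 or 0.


p = 1, q = 0
Operation: p IMPLIES q
Evaluate: 1 IMPLIES 0 = 0

0


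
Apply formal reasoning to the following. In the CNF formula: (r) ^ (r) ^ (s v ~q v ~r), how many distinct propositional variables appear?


Identify each variable that appears in the formula.
Variables found: q, r, s
Count = 3

3


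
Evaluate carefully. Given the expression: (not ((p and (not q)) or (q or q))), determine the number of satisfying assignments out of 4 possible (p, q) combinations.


Check all 4 assignments:
p=0, q=0: 1
p=0, q=1: 0
p=1, q=0: 0
p=1, q=1: 0
Count of True = 1

1


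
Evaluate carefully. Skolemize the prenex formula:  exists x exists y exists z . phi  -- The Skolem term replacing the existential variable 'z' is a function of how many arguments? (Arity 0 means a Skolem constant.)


Quantifier prefix: exists x exists y exists z
'z' is existentially quantified at position 3.
No universal quantifiers precede it.
Skolem function arity = 0 (a Skolem constant)

0


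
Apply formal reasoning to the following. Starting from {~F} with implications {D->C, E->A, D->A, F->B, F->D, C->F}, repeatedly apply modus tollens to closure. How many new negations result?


Initial negated facts: {~F}
Apply modus tollens to closure:
  ~F and C->F  =>  ~C
  ~C and D->C  =>  ~D
Final negated: {~C, ~D, ~F}
New negations: {~C, ~D}
Count = 2

2


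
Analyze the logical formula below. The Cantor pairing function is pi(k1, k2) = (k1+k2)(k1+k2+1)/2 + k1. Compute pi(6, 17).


k1 + k2 = 23
(k1+k2)(k1+k2+1)/2 = 23 * 24 / 2 = 276
pi = 276 + 6 = 282

282


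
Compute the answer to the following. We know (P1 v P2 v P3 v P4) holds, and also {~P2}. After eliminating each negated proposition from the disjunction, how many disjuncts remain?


Original disjuncts (4): P1, P2, P3, P4
Negated (eliminate): ~P2
Remaining disjuncts: P1, P3, P4
Count = 4 - 1 = 3

3


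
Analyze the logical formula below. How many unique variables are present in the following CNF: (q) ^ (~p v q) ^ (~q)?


Identify each variable that appears in the formula.
Variables found: p, q
Count = 2

2


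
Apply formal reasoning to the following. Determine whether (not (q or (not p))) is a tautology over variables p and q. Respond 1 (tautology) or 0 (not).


Check all 4 assignments:
p=0, q=0: 0
p=0, q=1: 0
p=1, q=0: 1
p=1, q=1: 0
Satisfying count = 1/4.
Tautology iff count = 4: no.

0


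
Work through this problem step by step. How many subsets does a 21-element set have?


The power set of a set with n elements has 2^n elements.
|P(S)| = 2^21 = 2097152

2097152


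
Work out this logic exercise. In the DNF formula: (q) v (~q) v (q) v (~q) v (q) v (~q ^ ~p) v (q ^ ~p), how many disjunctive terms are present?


A DNF formula is a disjunction of terms (conjunctions).
Terms are separated by v.
Counting the disjuncts: 7 terms.

7


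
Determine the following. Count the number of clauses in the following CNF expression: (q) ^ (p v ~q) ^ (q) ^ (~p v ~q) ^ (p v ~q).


A CNF formula is a conjunction of clauses.
Clauses are separated by ^.
Counting the conjuncts: 5 clauses.

5


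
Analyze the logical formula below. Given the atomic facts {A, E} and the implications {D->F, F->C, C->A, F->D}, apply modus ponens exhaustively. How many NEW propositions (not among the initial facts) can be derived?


Initial facts: {A, E}
Apply modus ponens to closure:
  (no implication fires)
Final known: {A, E}
New propositions: {(none)}
Count = 0

0


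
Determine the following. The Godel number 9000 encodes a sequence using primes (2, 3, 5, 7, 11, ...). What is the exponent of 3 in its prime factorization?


Factorize 9000 by dividing by 3 repeatedly.
Division steps: 3 divides 9000 exactly 2 time(s).
Exponent of 3 = 2

2


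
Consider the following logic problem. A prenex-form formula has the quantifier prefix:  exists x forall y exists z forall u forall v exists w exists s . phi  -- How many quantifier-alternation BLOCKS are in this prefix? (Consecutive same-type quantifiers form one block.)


Quantifier-type sequence: E A E A A E E  (A=forall, E=exists)
Group into maximal same-type runs:
  Ex1 | Ax1 | Ex1 | Ax2 | Ex2
Number of blocks = 5

5


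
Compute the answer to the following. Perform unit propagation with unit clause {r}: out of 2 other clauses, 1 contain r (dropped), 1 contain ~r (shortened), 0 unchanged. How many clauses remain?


Satisfied (removed): 1
Shortened (remain): 1
Unchanged (remain): 0
Remaining = 1 + 0 = 1

1
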